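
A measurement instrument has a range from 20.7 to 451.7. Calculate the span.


Span = upper range - lower range.
Span = 451.7 - (20.7)
Span = 431.0

431.0


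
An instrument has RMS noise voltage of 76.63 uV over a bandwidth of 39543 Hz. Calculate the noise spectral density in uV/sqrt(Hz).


Noise spectral density = Vrms / sqrt(BW).
NSD = 76.63 / sqrt(39543)
NSD = 76.63 / 198.8542
NSD = 0.3854 uV/sqrt(Hz)

0.3854 uV/sqrt(Hz)


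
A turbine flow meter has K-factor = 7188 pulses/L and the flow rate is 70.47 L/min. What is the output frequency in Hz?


Frequency = K * Q / 60 (converting L/min to L/s).
f = 7188 * 70.47 / 60
f = 506538.36 / 60
f = 8442.31 Hz

8442.31 Hz


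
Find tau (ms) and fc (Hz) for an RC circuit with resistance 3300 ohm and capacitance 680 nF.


Time constant: tau = R * C.
tau = 3300 * 6.80e-07 = 0.002244 s
tau = 2.244 ms
Cutoff frequency: fc = 1 / (2*pi*R*C).
fc = 1 / (2*pi*0.002244) = 70.92 Hz

tau = 2.244 ms, fc = 70.92 Hz


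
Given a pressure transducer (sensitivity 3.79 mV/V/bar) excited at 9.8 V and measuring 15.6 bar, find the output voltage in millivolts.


Output = sensitivity * Vex * P.
Vout = 3.79 * 9.8 * 15.6
Vout = 37.142 * 15.6
Vout = 579.42 mV

579.42 mV


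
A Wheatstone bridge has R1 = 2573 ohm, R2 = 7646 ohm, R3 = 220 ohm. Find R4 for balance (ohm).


At balance: R1*R4 = R2*R3, so R4 = R2*R3/R1.
R4 = 7646 * 220 / 2573
R4 = 1682120 / 2573
R4 = 653.76 ohm

653.76 ohm


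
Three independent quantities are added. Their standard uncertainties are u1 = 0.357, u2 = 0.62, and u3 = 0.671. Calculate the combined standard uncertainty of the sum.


For a sum of independent quantities, uc = sqrt(u1^2 + u2^2 + u3^2).
uc = sqrt(0.357^2 + 0.62^2 + 0.671^2)
uc = sqrt(0.127449 + 0.3844 + 0.450241)
uc = 0.9809

0.9809


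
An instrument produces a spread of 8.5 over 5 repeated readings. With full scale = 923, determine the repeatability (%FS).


Repeatability = (spread / full scale) * 100%.
R = (8.5 / 923) * 100
R = 0.921 %FS

0.921 %FS


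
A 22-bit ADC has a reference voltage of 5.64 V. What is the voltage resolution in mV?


The resolution (LSB) of an ADC is Vref / 2^n.
LSB = 5.64 / 2^22
LSB = 5.64 / 4194304
LSB = 1.34e-06 V = 0.00134468 mV

0.00134468 mV


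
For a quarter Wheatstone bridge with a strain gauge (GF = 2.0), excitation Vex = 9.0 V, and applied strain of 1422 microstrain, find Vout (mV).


Quarter bridge output: Vout = (GF * epsilon * Vex) / 4.
Vout = (2.0 * 1422e-6 * 9.0) / 4
Vout = 0.025596 / 4 V
Vout = 0.006399 V = 6.399 mV

6.399 mV


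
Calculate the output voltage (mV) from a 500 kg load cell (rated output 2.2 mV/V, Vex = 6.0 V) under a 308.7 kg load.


Vout = rated_output * Vex * (load / capacity).
Vout = 2.2 * 6.0 * (308.7 / 500)
Vout = 2.2 * 6.0 * 0.6174
Vout = 8.15 mV

8.15 mV


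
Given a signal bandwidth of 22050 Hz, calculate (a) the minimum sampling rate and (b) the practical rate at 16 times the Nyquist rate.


By Nyquist theorem, fs_min = 2 * fmax.
fs_min = 2 * 22050 = 44100 Hz
Practical rate = 16 * fs_min = 16 * 44100 = 705600 Hz

fs_min = 44100 Hz, fs_practical = 705600 Hz


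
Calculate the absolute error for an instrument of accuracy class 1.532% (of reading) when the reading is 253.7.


Absolute error = (accuracy% / 100) * reading.
Error = (1.532 / 100) * 253.7
Error = 0.01532 * 253.7
Error = 3.8867

3.8867


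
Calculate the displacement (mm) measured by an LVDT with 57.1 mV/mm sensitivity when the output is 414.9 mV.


Displacement = Vout / sensitivity.
d = 414.9 / 57.1
d = 7.266 mm

7.266 mm


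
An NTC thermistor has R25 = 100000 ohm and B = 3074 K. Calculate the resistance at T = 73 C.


NTC thermistor equation: Rt = R25 * exp(B * (1/T - 1/T25)).
T in Kelvin: 346.15 K, T25 = 298.15 K
1/T - 1/T25 = 1/346.15 - 1/298.15 = -0.0004651
B * (1/T - 1/T25) = 3074 * -0.0004651 = -1.4297
Rt = 100000 * exp(-1.4297) = 23938.0 ohm

23938.0 ohm


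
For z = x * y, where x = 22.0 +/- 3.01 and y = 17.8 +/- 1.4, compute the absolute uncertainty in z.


For a product z = x*y, the relative uncertainty is:
uz/z = sqrt((ux/x)^2 + (uy/y)^2)
Relative uncertainties: ux/x = 3.01/22.0 = 0.136818
uy/y = 1.4/17.8 = 0.078652
z = 22.0 * 17.8 = 391.6
uz = 391.6 * sqrt(0.136818^2 + 0.078652^2) = 61.8

61.8


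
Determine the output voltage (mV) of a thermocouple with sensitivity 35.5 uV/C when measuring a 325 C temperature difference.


The thermocouple output V = sensitivity * dT.
V = 35.5 uV/C * 325 C
V = 11537.5 uV
V = 11.537 mV

11.537 mV


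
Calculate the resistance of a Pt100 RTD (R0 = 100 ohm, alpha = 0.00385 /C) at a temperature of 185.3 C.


The RTD equation: Rt = R0 * (1 + alpha * T).
Rt = 100 * (1 + 0.00385 * 185.3)
Rt = 100 * (1 + 0.713405)
Rt = 100 * 1.713405
Rt = 171.341 ohm

171.341 ohm


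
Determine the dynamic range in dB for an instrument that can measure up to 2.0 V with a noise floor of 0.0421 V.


Dynamic range = 20 * log10(Vmax / Vnoise).
DR = 20 * log10(2.0 / 0.0421)
DR = 20 * log10(47.51)
DR = 33.53 dB

33.53 dB


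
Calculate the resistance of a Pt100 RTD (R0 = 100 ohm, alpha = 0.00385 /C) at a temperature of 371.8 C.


The RTD equation: Rt = R0 * (1 + alpha * T).
Rt = 100 * (1 + 0.00385 * 371.8)
Rt = 100 * (1 + 1.43143)
Rt = 100 * 2.43143
Rt = 243.143 ohm

243.143 ohm


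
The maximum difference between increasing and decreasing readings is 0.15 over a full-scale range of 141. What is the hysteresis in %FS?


Hysteresis = (max difference / full scale) * 100%.
H = (0.15 / 141) * 100
H = 0.106 %FS

0.106 %FS


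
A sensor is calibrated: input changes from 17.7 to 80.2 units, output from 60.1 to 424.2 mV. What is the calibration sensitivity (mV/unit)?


Sensitivity = (y2 - y1) / (x2 - x1).
S = (424.2 - 60.1) / (80.2 - 17.7)
S = 364.1 / 62.5
S = 5.8256 mV/unit

5.8256 mV/unit


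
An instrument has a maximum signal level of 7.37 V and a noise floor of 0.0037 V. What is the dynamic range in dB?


Dynamic range = 20 * log10(Vmax / Vnoise).
DR = 20 * log10(7.37 / 0.0037)
DR = 20 * log10(1991.89)
DR = 65.99 dB

65.99 dB


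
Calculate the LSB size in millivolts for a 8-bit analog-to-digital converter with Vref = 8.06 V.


The resolution (LSB) of an ADC is Vref / 2^n.
LSB = 8.06 / 2^8
LSB = 8.06 / 256
LSB = 0.03148438 V = 31.484375 mV

31.484375 mV


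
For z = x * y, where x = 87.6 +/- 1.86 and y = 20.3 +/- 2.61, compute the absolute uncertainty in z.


For a product z = x*y, the relative uncertainty is:
uz/z = sqrt((ux/x)^2 + (uy/y)^2)
Relative uncertainties: ux/x = 1.86/87.6 = 0.021233
uy/y = 2.61/20.3 = 0.128571
z = 87.6 * 20.3 = 1778.3
uz = 1778.3 * sqrt(0.021233^2 + 0.128571^2) = 231.733

231.733


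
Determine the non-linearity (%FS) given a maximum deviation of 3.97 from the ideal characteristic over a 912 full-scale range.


Linearity error = (max deviation / full scale) * 100%.
Linearity = (3.97 / 912) * 100
Linearity = 0.435 %FS

0.435 %FS


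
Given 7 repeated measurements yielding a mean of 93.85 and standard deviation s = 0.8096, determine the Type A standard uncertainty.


The standard uncertainty for Type A evaluation is u = s / sqrt(n).
u = 0.8096 / sqrt(7)
u = 0.8096 / 2.6458
u = 0.306

0.306


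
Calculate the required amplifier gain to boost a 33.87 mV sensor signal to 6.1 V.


Gain = Vout / Vin (converting to same units).
G = 6.1 V / 33.87 mV
G = 6100.0 mV / 33.87 mV
G = 180.1

180.1


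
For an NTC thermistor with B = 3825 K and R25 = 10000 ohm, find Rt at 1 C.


NTC thermistor equation: Rt = R25 * exp(B * (1/T - 1/T25)).
T in Kelvin: 274.15 K, T25 = 298.15 K
1/T - 1/T25 = 1/274.15 - 1/298.15 = 0.00029362
B * (1/T - 1/T25) = 3825 * 0.00029362 = 1.1231
Rt = 10000 * exp(1.1231) = 30743.8 ohm

30743.8 ohm


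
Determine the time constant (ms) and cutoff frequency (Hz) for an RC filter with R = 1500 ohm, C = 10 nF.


Time constant: tau = R * C.
tau = 1500 * 1.00e-08 = 1.5e-05 s
tau = 0.015 ms
Cutoff frequency: fc = 1 / (2*pi*R*C).
fc = 1 / (2*pi*1.5e-05) = 10610.33 Hz

tau = 0.015 ms, fc = 10610.33 Hz


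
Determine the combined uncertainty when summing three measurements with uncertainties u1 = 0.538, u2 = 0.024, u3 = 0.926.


For a sum of independent quantities, uc = sqrt(u1^2 + u2^2 + u3^2).
uc = sqrt(0.538^2 + 0.024^2 + 0.926^2)
uc = sqrt(0.289444 + 0.000576 + 0.857476)
uc = 1.0712

1.0712


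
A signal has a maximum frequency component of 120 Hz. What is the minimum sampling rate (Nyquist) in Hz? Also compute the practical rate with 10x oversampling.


By Nyquist theorem, fs_min = 2 * fmax.
fs_min = 2 * 120 = 240 Hz
Practical rate = 10 * fs_min = 10 * 240 = 2400 Hz

fs_min = 240 Hz, fs_practical = 2400 Hz


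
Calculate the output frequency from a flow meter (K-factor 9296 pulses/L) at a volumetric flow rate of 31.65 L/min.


Frequency = K * Q / 60 (converting L/min to L/s).
f = 9296 * 31.65 / 60
f = 294218.4 / 60
f = 4903.64 Hz

4903.64 Hz


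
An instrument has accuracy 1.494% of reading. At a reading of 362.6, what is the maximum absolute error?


Absolute error = (accuracy% / 100) * reading.
Error = (1.494 / 100) * 362.6
Error = 0.01494 * 362.6
Error = 5.4172

5.4172


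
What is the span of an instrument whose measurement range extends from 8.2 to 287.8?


Span = upper range - lower range.
Span = 287.8 - (8.2)
Span = 279.6

279.6


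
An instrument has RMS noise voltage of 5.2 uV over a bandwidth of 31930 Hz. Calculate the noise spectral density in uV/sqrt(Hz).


Noise spectral density = Vrms / sqrt(BW).
NSD = 5.2 / sqrt(31930)
NSD = 5.2 / 178.6897
NSD = 0.0291 uV/sqrt(Hz)

0.0291 uV/sqrt(Hz)


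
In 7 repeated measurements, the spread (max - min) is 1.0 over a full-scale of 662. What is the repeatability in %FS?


Repeatability = (spread / full scale) * 100%.
R = (1.0 / 662) * 100
R = 0.151 %FS

0.151 %FS


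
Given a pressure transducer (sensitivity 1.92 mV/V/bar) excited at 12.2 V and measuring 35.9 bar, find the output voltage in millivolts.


Output = sensitivity * Vex * P.
Vout = 1.92 * 12.2 * 35.9
Vout = 23.424 * 35.9
Vout = 840.92 mV

840.92 mV


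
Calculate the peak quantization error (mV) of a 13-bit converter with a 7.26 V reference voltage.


The maximum quantization error is +/- LSB/2.
LSB = Vref / 2^n = 7.26 / 8192 = 0.00088623 V
Max error = LSB / 2 = 0.00088623 / 2 = 0.00044312 V
Max error = 0.4431 mV

0.4431 mV


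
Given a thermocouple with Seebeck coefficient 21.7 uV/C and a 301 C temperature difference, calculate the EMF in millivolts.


The thermocouple output V = sensitivity * dT.
V = 21.7 uV/C * 301 C
V = 6531.7 uV
V = 6.532 mV

6.532 mV


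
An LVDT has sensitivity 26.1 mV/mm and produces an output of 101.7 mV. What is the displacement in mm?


Displacement = Vout / sensitivity.
d = 101.7 / 26.1
d = 3.897 mm

3.897 mm


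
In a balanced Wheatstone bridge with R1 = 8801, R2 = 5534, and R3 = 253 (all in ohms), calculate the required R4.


At balance: R1*R4 = R2*R3, so R4 = R2*R3/R1.
R4 = 5534 * 253 / 8801
R4 = 1400102 / 8801
R4 = 159.08 ohm

159.08 ohm


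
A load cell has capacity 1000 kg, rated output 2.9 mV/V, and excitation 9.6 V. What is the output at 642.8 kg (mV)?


Vout = rated_output * Vex * (load / capacity).
Vout = 2.9 * 9.6 * (642.8 / 1000)
Vout = 2.9 * 9.6 * 0.6428
Vout = 17.896 mV

17.896 mV


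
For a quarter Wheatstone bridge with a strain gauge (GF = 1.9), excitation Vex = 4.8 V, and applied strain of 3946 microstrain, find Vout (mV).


Quarter bridge output: Vout = (GF * epsilon * Vex) / 4.
Vout = (1.9 * 3946e-6 * 4.8) / 4
Vout = 0.03598752 / 4 V
Vout = 0.00899688 V = 8.9969 mV

8.9969 mV


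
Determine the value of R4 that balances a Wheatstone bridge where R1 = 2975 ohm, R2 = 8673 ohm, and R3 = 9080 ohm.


At balance: R1*R4 = R2*R3, so R4 = R2*R3/R1.
R4 = 8673 * 9080 / 2975
R4 = 78750840 / 2975
R4 = 26470.87 ohm

26470.87 ohm


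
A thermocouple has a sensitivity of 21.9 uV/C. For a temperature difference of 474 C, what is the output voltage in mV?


The thermocouple output V = sensitivity * dT.
V = 21.9 uV/C * 474 C
V = 10380.6 uV
V = 10.381 mV

10.381 mV


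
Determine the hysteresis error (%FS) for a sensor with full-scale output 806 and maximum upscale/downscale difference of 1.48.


Hysteresis = (max difference / full scale) * 100%.
H = (1.48 / 806) * 100
H = 0.184 %FS

0.184 %FS


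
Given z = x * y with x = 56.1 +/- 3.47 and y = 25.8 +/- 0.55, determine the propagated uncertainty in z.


For a product z = x*y, the relative uncertainty is:
uz/z = sqrt((ux/x)^2 + (uy/y)^2)
Relative uncertainties: ux/x = 3.47/56.1 = 0.061854
uy/y = 0.55/25.8 = 0.021318
z = 56.1 * 25.8 = 1447.4
uz = 1447.4 * sqrt(0.061854^2 + 0.021318^2) = 94.694

94.694


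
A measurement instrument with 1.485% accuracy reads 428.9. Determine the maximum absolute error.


Absolute error = (accuracy% / 100) * reading.
Error = (1.485 / 100) * 428.9
Error = 0.01485 * 428.9
Error = 6.3692

6.3692


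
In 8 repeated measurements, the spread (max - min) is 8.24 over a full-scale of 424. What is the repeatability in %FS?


Repeatability = (spread / full scale) * 100%.
R = (8.24 / 424) * 100
R = 1.943 %FS

1.943 %FS


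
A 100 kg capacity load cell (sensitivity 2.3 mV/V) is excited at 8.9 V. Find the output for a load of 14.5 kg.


Vout = rated_output * Vex * (load / capacity).
Vout = 2.3 * 8.9 * (14.5 / 100)
Vout = 2.3 * 8.9 * 0.145
Vout = 2.968 mV

2.968 mV


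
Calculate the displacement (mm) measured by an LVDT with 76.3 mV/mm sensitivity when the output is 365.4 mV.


Displacement = Vout / sensitivity.
d = 365.4 / 76.3
d = 4.789 mm

4.789 mm


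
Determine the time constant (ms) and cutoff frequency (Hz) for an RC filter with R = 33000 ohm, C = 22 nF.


Time constant: tau = R * C.
tau = 33000 * 2.20e-08 = 0.000726 s
tau = 0.726 ms
Cutoff frequency: fc = 1 / (2*pi*R*C).
fc = 1 / (2*pi*0.000726) = 219.22 Hz

tau = 0.726 ms, fc = 219.22 Hz


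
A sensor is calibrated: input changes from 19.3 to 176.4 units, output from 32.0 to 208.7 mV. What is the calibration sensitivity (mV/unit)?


Sensitivity = (y2 - y1) / (x2 - x1).
S = (208.7 - 32.0) / (176.4 - 19.3)
S = 176.7 / 157.1
S = 1.1248 mV/unit

1.1248 mV/unit


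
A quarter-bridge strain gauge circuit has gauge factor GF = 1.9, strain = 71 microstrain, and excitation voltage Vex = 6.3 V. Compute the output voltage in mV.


Quarter bridge output: Vout = (GF * epsilon * Vex) / 4.
Vout = (1.9 * 71e-6 * 6.3) / 4
Vout = 0.00084987 / 4 V
Vout = 0.00021247 V = 0.2125 mV

0.2125 mV


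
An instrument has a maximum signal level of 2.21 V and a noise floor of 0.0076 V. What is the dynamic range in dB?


Dynamic range = 20 * log10(Vmax / Vnoise).
DR = 20 * log10(2.21 / 0.0076)
DR = 20 * log10(290.79)
DR = 49.27 dB

49.27 dB


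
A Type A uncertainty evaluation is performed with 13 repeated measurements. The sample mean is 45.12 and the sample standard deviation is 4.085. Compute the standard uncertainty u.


The standard uncertainty for Type A evaluation is u = s / sqrt(n).
u = 4.085 / sqrt(13)
u = 4.085 / 3.6056
u = 1.133

1.133


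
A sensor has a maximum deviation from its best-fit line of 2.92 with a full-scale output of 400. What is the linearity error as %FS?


Linearity error = (max deviation / full scale) * 100%.
Linearity = (2.92 / 400) * 100
Linearity = 0.73 %FS

0.73 %FS


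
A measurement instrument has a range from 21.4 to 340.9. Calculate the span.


Span = upper range - lower range.
Span = 340.9 - (21.4)
Span = 319.5

319.5


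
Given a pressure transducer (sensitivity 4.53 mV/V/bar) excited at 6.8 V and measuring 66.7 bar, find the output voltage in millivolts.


Output = sensitivity * Vex * P.
Vout = 4.53 * 6.8 * 66.7
Vout = 30.804 * 66.7
Vout = 2054.63 mV

2054.63 mV


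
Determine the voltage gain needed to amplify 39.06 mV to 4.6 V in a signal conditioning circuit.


Gain = Vout / Vin (converting to same units).
G = 4.6 V / 39.06 mV
G = 4600.0 mV / 39.06 mV
G = 117.77

117.77


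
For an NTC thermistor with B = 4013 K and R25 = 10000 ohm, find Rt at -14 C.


NTC thermistor equation: Rt = R25 * exp(B * (1/T - 1/T25)).
T in Kelvin: 259.15 K, T25 = 298.15 K
1/T - 1/T25 = 1/259.15 - 1/298.15 = 0.00050475
B * (1/T - 1/T25) = 4013 * 0.00050475 = 2.0256
Rt = 10000 * exp(2.0256) = 75804.5 ohm

75804.5 ohm


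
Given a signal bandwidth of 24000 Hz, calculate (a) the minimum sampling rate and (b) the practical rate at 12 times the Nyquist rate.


By Nyquist theorem, fs_min = 2 * fmax.
fs_min = 2 * 24000 = 48000 Hz
Practical rate = 12 * fs_min = 12 * 48000 = 576000 Hz

fs_min = 48000 Hz, fs_practical = 576000 Hz


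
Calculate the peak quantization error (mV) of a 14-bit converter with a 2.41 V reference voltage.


The maximum quantization error is +/- LSB/2.
LSB = Vref / 2^n = 2.41 / 16384 = 0.00014709 V
Max error = LSB / 2 = 0.00014709 / 2 = 7.355e-05 V
Max error = 0.0735 mV

0.0735 mV


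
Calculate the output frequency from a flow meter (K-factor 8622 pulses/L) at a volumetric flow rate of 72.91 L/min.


Frequency = K * Q / 60 (converting L/min to L/s).
f = 8622 * 72.91 / 60
f = 628630.02 / 60
f = 10477.17 Hz

10477.17 Hz


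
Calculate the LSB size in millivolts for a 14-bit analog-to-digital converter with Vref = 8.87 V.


The resolution (LSB) of an ADC is Vref / 2^n.
LSB = 8.87 / 2^14
LSB = 8.87 / 16384
LSB = 0.00054138 V = 0.54138184 mV

0.54138184 mV


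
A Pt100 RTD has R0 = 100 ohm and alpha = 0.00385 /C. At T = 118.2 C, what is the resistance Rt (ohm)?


The RTD equation: Rt = R0 * (1 + alpha * T).
Rt = 100 * (1 + 0.00385 * 118.2)
Rt = 100 * (1 + 0.45507)
Rt = 100 * 1.45507
Rt = 145.507 ohm

145.507 ohm


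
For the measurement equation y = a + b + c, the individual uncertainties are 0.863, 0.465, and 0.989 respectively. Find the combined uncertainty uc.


For a sum of independent quantities, uc = sqrt(u1^2 + u2^2 + u3^2).
uc = sqrt(0.863^2 + 0.465^2 + 0.989^2)
uc = sqrt(0.744769 + 0.216225 + 0.978121)
uc = 1.3925

1.3925


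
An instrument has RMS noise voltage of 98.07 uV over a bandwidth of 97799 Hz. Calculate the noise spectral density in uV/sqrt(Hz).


Noise spectral density = Vrms / sqrt(BW).
NSD = 98.07 / sqrt(97799)
NSD = 98.07 / 312.7283
NSD = 0.3136 uV/sqrt(Hz)

0.3136 uV/sqrt(Hz)


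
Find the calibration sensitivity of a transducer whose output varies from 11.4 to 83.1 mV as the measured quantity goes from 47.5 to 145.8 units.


Sensitivity = (y2 - y1) / (x2 - x1).
S = (83.1 - 11.4) / (145.8 - 47.5)
S = 71.7 / 98.3
S = 0.7294 mV/unit

0.7294 mV/unit


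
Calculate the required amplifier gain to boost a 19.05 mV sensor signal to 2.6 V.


Gain = Vout / Vin (converting to same units).
G = 2.6 V / 19.05 mV
G = 2600.0 mV / 19.05 mV
G = 136.48

136.48


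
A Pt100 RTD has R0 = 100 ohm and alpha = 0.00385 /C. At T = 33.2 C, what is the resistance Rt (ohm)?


The RTD equation: Rt = R0 * (1 + alpha * T).
Rt = 100 * (1 + 0.00385 * 33.2)
Rt = 100 * (1 + 0.12782)
Rt = 100 * 1.12782
Rt = 112.782 ohm

112.782 ohm


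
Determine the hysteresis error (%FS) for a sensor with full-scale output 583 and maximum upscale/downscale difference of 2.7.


Hysteresis = (max difference / full scale) * 100%.
H = (2.7 / 583) * 100
H = 0.463 %FS

0.463 %FS


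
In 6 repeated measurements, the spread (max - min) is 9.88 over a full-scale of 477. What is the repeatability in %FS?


Repeatability = (spread / full scale) * 100%.
R = (9.88 / 477) * 100
R = 2.071 %FS

2.071 %FS


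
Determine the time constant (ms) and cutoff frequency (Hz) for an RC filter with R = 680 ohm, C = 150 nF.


Time constant: tau = R * C.
tau = 680 * 1.50e-07 = 0.000102 s
tau = 0.102 ms
Cutoff frequency: fc = 1 / (2*pi*R*C).
fc = 1 / (2*pi*0.000102) = 1560.34 Hz

tau = 0.102 ms, fc = 1560.34 Hz


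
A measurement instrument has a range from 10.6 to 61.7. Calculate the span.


Span = upper range - lower range.
Span = 61.7 - (10.6)
Span = 51.1

51.1


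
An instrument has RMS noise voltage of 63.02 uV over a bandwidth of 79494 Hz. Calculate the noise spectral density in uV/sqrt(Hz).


Noise spectral density = Vrms / sqrt(BW).
NSD = 63.02 / sqrt(79494)
NSD = 63.02 / 281.9468
NSD = 0.2235 uV/sqrt(Hz)

0.2235 uV/sqrt(Hz)


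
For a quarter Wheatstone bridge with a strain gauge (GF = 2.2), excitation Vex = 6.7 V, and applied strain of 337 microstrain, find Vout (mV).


Quarter bridge output: Vout = (GF * epsilon * Vex) / 4.
Vout = (2.2 * 337e-6 * 6.7) / 4
Vout = 0.00496738 / 4 V
Vout = 0.00124185 V = 1.2418 mV

1.2418 mV


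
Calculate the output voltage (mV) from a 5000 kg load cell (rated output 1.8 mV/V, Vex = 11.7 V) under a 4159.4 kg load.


Vout = rated_output * Vex * (load / capacity).
Vout = 1.8 * 11.7 * (4159.4 / 5000)
Vout = 1.8 * 11.7 * 0.83188
Vout = 17.519 mV

17.519 mV


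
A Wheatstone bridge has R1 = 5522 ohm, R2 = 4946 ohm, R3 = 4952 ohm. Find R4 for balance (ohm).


At balance: R1*R4 = R2*R3, so R4 = R2*R3/R1.
R4 = 4946 * 4952 / 5522
R4 = 24492592 / 5522
R4 = 4435.46 ohm

4435.46 ohm


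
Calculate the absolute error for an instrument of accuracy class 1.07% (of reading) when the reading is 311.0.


Absolute error = (accuracy% / 100) * reading.
Error = (1.07 / 100) * 311.0
Error = 0.0107 * 311.0
Error = 3.3277

3.3277


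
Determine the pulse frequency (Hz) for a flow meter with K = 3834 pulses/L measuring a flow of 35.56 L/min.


Frequency = K * Q / 60 (converting L/min to L/s).
f = 3834 * 35.56 / 60
f = 136337.04 / 60
f = 2272.28 Hz

2272.28 Hz


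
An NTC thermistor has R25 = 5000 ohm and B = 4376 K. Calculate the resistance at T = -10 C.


NTC thermistor equation: Rt = R25 * exp(B * (1/T - 1/T25)).
T in Kelvin: 263.15 K, T25 = 298.15 K
1/T - 1/T25 = 1/263.15 - 1/298.15 = 0.0004461
B * (1/T - 1/T25) = 4376 * 0.0004461 = 1.9521
Rt = 5000 * exp(1.9521) = 35218.1 ohm

35218.1 ohm


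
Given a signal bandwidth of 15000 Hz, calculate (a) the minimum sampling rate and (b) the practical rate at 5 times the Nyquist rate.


By Nyquist theorem, fs_min = 2 * fmax.
fs_min = 2 * 15000 = 30000 Hz
Practical rate = 5 * fs_min = 5 * 30000 = 150000 Hz

fs_min = 30000 Hz, fs_practical = 150000 Hz


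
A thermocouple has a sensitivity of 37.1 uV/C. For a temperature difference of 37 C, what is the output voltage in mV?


The thermocouple output V = sensitivity * dT.
V = 37.1 uV/C * 37 C
V = 1372.7 uV
V = 1.373 mV

1.373 mV


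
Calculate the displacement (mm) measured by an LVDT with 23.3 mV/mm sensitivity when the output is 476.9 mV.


Displacement = Vout / sensitivity.
d = 476.9 / 23.3
d = 20.468 mm

20.468 mm


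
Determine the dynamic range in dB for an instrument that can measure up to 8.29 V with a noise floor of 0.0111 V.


Dynamic range = 20 * log10(Vmax / Vnoise).
DR = 20 * log10(8.29 / 0.0111)
DR = 20 * log10(746.85)
DR = 57.46 dB

57.46 dB


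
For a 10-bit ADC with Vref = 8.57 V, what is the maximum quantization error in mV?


The maximum quantization error is +/- LSB/2.
LSB = Vref / 2^n = 8.57 / 1024 = 0.00836914 V
Max error = LSB / 2 = 0.00836914 / 2 = 0.00418457 V
Max error = 4.1846 mV

4.1846 mV


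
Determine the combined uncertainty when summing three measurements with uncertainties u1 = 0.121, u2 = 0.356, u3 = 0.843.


For a sum of independent quantities, uc = sqrt(u1^2 + u2^2 + u3^2).
uc = sqrt(0.121^2 + 0.356^2 + 0.843^2)
uc = sqrt(0.014641 + 0.126736 + 0.710649)
uc = 0.9231

0.9231


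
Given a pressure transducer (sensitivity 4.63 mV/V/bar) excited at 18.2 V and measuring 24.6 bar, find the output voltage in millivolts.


Output = sensitivity * Vex * P.
Vout = 4.63 * 18.2 * 24.6
Vout = 84.266 * 24.6
Vout = 2072.94 mV

2072.94 mV


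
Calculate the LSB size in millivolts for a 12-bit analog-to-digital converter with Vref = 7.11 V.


The resolution (LSB) of an ADC is Vref / 2^n.
LSB = 7.11 / 2^12
LSB = 7.11 / 4096
LSB = 0.00173584 V = 1.73583984 mV

1.73583984 mV


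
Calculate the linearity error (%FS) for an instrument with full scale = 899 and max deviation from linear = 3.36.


Linearity error = (max deviation / full scale) * 100%.
Linearity = (3.36 / 899) * 100
Linearity = 0.374 %FS

0.374 %FS


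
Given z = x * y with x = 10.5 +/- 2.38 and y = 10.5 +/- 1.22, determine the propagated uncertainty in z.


For a product z = x*y, the relative uncertainty is:
uz/z = sqrt((ux/x)^2 + (uy/y)^2)
Relative uncertainties: ux/x = 2.38/10.5 = 0.226667
uy/y = 1.22/10.5 = 0.11619
z = 10.5 * 10.5 = 110.2
uz = 110.2 * sqrt(0.226667^2 + 0.11619^2) = 28.082

28.082


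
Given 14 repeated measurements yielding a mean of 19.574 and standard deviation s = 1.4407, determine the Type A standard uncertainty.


The standard uncertainty for Type A evaluation is u = s / sqrt(n).
u = 1.4407 / sqrt(14)
u = 1.4407 / 3.7417
u = 0.385

0.385


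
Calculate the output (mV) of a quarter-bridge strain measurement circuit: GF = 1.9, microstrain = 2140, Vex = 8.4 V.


Quarter bridge output: Vout = (GF * epsilon * Vex) / 4.
Vout = (1.9 * 2140e-6 * 8.4) / 4
Vout = 0.0341544 / 4 V
Vout = 0.0085386 V = 8.5386 mV

8.5386 mV


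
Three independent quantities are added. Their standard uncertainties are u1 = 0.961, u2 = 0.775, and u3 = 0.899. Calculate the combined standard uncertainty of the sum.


For a sum of independent quantities, uc = sqrt(u1^2 + u2^2 + u3^2).
uc = sqrt(0.961^2 + 0.775^2 + 0.899^2)
uc = sqrt(0.923521 + 0.600625 + 0.808201)
uc = 1.5272

1.5272


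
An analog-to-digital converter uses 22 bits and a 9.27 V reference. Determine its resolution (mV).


The resolution (LSB) of an ADC is Vref / 2^n.
LSB = 9.27 / 2^22
LSB = 9.27 / 4194304
LSB = 2.21e-06 V = 0.00221014 mV

0.00221014 mV


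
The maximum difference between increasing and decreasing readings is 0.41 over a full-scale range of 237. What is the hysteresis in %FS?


Hysteresis = (max difference / full scale) * 100%.
H = (0.41 / 237) * 100
H = 0.173 %FS

0.173 %FS


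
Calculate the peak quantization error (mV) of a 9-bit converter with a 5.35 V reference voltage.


The maximum quantization error is +/- LSB/2.
LSB = Vref / 2^n = 5.35 / 512 = 0.01044922 V
Max error = LSB / 2 = 0.01044922 / 2 = 0.00522461 V
Max error = 5.2246 mV

5.2246 mV


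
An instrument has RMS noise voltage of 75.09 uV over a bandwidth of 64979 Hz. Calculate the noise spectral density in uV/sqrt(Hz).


Noise spectral density = Vrms / sqrt(BW).
NSD = 75.09 / sqrt(64979)
NSD = 75.09 / 254.9098
NSD = 0.2946 uV/sqrt(Hz)

0.2946 uV/sqrt(Hz)


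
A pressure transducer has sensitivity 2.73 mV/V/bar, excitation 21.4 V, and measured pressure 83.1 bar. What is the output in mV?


Output = sensitivity * Vex * P.
Vout = 2.73 * 21.4 * 83.1
Vout = 58.422 * 83.1
Vout = 4854.87 mV

4854.87 mV


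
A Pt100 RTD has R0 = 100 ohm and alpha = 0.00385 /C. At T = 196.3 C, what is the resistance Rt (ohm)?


The RTD equation: Rt = R0 * (1 + alpha * T).
Rt = 100 * (1 + 0.00385 * 196.3)
Rt = 100 * (1 + 0.755755)
Rt = 100 * 1.755755
Rt = 175.576 ohm

175.576 ohm


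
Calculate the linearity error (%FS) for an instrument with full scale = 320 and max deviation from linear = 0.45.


Linearity error = (max deviation / full scale) * 100%.
Linearity = (0.45 / 320) * 100
Linearity = 0.141 %FS

0.141 %FS


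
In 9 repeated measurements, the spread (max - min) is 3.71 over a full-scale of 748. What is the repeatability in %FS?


Repeatability = (spread / full scale) * 100%.
R = (3.71 / 748) * 100
R = 0.496 %FS

0.496 %FS


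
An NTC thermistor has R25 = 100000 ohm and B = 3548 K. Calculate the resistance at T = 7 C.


NTC thermistor equation: Rt = R25 * exp(B * (1/T - 1/T25)).
T in Kelvin: 280.15 K, T25 = 298.15 K
1/T - 1/T25 = 1/280.15 - 1/298.15 = 0.0002155
B * (1/T - 1/T25) = 3548 * 0.0002155 = 0.7646
Rt = 100000 * exp(0.7646) = 214812.1 ohm

214812.1 ohm


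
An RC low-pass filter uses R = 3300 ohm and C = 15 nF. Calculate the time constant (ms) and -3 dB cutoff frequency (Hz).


Time constant: tau = R * C.
tau = 3300 * 1.50e-08 = 4.95e-05 s
tau = 0.0495 ms
Cutoff frequency: fc = 1 / (2*pi*R*C).
fc = 1 / (2*pi*4.95e-05) = 3215.25 Hz

tau = 0.0495 ms, fc = 3215.25 Hz


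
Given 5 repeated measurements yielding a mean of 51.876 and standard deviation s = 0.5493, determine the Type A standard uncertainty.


The standard uncertainty for Type A evaluation is u = s / sqrt(n).
u = 0.5493 / sqrt(5)
u = 0.5493 / 2.2361
u = 0.2457

0.2457


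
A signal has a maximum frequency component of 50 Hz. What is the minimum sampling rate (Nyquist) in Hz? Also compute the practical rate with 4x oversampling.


By Nyquist theorem, fs_min = 2 * fmax.
fs_min = 2 * 50 = 100 Hz
Practical rate = 4 * fs_min = 4 * 100 = 400 Hz

fs_min = 100 Hz, fs_practical = 400 Hz


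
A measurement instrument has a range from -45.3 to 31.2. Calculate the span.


Span = upper range - lower range.
Span = 31.2 - (-45.3)
Span = 76.5

76.5


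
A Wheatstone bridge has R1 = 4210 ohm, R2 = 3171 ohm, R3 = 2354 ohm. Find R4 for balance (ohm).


At balance: R1*R4 = R2*R3, so R4 = R2*R3/R1.
R4 = 3171 * 2354 / 4210
R4 = 7464534 / 4210
R4 = 1773.05 ohm

1773.05 ohm


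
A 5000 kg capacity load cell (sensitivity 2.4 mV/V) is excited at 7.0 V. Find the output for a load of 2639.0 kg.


Vout = rated_output * Vex * (load / capacity).
Vout = 2.4 * 7.0 * (2639.0 / 5000)
Vout = 2.4 * 7.0 * 0.5278
Vout = 8.867 mV

8.867 mV


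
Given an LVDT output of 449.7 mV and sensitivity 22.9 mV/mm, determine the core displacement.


Displacement = Vout / sensitivity.
d = 449.7 / 22.9
d = 19.638 mm

19.638 mm


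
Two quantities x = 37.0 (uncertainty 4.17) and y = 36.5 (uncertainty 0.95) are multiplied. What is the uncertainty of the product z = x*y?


For a product z = x*y, the relative uncertainty is:
uz/z = sqrt((ux/x)^2 + (uy/y)^2)
Relative uncertainties: ux/x = 4.17/37.0 = 0.112703
uy/y = 0.95/36.5 = 0.026027
z = 37.0 * 36.5 = 1350.5
uz = 1350.5 * sqrt(0.112703^2 + 0.026027^2) = 156.211

156.211


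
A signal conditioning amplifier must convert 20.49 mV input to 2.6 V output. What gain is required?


Gain = Vout / Vin (converting to same units).
G = 2.6 V / 20.49 mV
G = 2600.0 mV / 20.49 mV
G = 126.89

126.89


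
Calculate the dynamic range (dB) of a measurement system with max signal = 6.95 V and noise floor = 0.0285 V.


Dynamic range = 20 * log10(Vmax / Vnoise).
DR = 20 * log10(6.95 / 0.0285)
DR = 20 * log10(243.86)
DR = 47.74 dB

47.74 dB


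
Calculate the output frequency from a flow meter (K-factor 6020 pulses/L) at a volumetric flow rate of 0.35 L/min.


Frequency = K * Q / 60 (converting L/min to L/s).
f = 6020 * 0.35 / 60
f = 2107.0 / 60
f = 35.12 Hz

35.12 Hz


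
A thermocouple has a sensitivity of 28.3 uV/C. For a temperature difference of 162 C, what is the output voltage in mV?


The thermocouple output V = sensitivity * dT.
V = 28.3 uV/C * 162 C
V = 4584.6 uV
V = 4.585 mV

4.585 mV


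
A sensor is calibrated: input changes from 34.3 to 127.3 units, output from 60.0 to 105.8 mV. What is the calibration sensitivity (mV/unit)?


Sensitivity = (y2 - y1) / (x2 - x1).
S = (105.8 - 60.0) / (127.3 - 34.3)
S = 45.8 / 93.0
S = 0.4925 mV/unit

0.4925 mV/unit


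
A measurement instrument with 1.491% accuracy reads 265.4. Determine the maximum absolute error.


Absolute error = (accuracy% / 100) * reading.
Error = (1.491 / 100) * 265.4
Error = 0.01491 * 265.4
Error = 3.9571

3.9571


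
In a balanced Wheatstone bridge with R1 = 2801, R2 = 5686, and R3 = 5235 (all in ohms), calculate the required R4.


At balance: R1*R4 = R2*R3, so R4 = R2*R3/R1.
R4 = 5686 * 5235 / 2801
R4 = 29766210 / 2801
R4 = 10626.99 ohm

10626.99 ohm


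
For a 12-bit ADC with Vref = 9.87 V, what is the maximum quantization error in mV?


The maximum quantization error is +/- LSB/2.
LSB = Vref / 2^n = 9.87 / 4096 = 0.00240967 V
Max error = LSB / 2 = 0.00240967 / 2 = 0.00120483 V
Max error = 1.2048 mV

1.2048 mV


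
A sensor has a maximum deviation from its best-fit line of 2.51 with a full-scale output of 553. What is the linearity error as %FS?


Linearity error = (max deviation / full scale) * 100%.
Linearity = (2.51 / 553) * 100
Linearity = 0.454 %FS

0.454 %FS


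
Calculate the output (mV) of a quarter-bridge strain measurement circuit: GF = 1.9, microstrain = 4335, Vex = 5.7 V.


Quarter bridge output: Vout = (GF * epsilon * Vex) / 4.
Vout = (1.9 * 4335e-6 * 5.7) / 4
Vout = 0.04694805 / 4 V
Vout = 0.01173701 V = 11.737 mV

11.737 mV


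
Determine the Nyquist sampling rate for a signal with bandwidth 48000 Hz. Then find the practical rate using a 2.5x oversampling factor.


By Nyquist theorem, fs_min = 2 * fmax.
fs_min = 2 * 48000 = 96000 Hz
Practical rate = 2.5 * fs_min = 2.5 * 96000 = 240000 Hz

fs_min = 96000 Hz, fs_practical = 240000 Hz


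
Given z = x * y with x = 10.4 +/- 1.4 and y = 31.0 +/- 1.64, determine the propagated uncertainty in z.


For a product z = x*y, the relative uncertainty is:
uz/z = sqrt((ux/x)^2 + (uy/y)^2)
Relative uncertainties: ux/x = 1.4/10.4 = 0.134615
uy/y = 1.64/31.0 = 0.052903
z = 10.4 * 31.0 = 322.4
uz = 322.4 * sqrt(0.134615^2 + 0.052903^2) = 46.631

46.631


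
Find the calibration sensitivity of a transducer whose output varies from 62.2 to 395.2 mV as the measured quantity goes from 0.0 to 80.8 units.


Sensitivity = (y2 - y1) / (x2 - x1).
S = (395.2 - 62.2) / (80.8 - 0.0)
S = 333.0 / 80.8
S = 4.1213 mV/unit

4.1213 mV/unit


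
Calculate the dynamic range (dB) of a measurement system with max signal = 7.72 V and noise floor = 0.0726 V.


Dynamic range = 20 * log10(Vmax / Vnoise).
DR = 20 * log10(7.72 / 0.0726)
DR = 20 * log10(106.34)
DR = 40.53 dB

40.53 dB


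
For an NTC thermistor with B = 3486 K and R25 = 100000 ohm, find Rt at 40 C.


NTC thermistor equation: Rt = R25 * exp(B * (1/T - 1/T25)).
T in Kelvin: 313.15 K, T25 = 298.15 K
1/T - 1/T25 = 1/313.15 - 1/298.15 = -0.00016066
B * (1/T - 1/T25) = 3486 * -0.00016066 = -0.5601
Rt = 100000 * exp(-0.5601) = 57117.7 ohm

57117.7 ohm


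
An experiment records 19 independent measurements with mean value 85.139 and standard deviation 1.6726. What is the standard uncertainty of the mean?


The standard uncertainty for Type A evaluation is u = s / sqrt(n).
u = 1.6726 / sqrt(19)
u = 1.6726 / 4.3589
u = 0.3837

0.3837


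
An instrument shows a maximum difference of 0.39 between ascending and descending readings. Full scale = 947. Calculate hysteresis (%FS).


Hysteresis = (max difference / full scale) * 100%.
H = (0.39 / 947) * 100
H = 0.041 %FS

0.041 %FS


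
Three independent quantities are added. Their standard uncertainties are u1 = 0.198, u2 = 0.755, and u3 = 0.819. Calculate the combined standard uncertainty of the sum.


For a sum of independent quantities, uc = sqrt(u1^2 + u2^2 + u3^2).
uc = sqrt(0.198^2 + 0.755^2 + 0.819^2)
uc = sqrt(0.039204 + 0.570025 + 0.670761)
uc = 1.1314

1.1314


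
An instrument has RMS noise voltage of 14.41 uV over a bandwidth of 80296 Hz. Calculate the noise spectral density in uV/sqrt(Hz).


Noise spectral density = Vrms / sqrt(BW).
NSD = 14.41 / sqrt(80296)
NSD = 14.41 / 283.3655
NSD = 0.0509 uV/sqrt(Hz)

0.0509 uV/sqrt(Hz)


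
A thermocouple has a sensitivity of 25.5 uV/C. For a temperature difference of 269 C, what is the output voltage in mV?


The thermocouple output V = sensitivity * dT.
V = 25.5 uV/C * 269 C
V = 6859.5 uV
V = 6.859 mV

6.859 mV


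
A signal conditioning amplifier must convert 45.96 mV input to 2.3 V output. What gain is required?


Gain = Vout / Vin (converting to same units).
G = 2.3 V / 45.96 mV
G = 2300.0 mV / 45.96 mV
G = 50.04

50.04


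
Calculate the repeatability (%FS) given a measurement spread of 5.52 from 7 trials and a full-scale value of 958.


Repeatability = (spread / full scale) * 100%.
R = (5.52 / 958) * 100
R = 0.576 %FS

0.576 %FS


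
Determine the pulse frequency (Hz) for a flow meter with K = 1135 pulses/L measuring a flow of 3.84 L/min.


Frequency = K * Q / 60 (converting L/min to L/s).
f = 1135 * 3.84 / 60
f = 4358.4 / 60
f = 72.64 Hz

72.64 Hz


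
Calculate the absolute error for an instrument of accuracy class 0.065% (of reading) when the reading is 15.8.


Absolute error = (accuracy% / 100) * reading.
Error = (0.065 / 100) * 15.8
Error = 0.00065 * 15.8
Error = 0.0103

0.0103


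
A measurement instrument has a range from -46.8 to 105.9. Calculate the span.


Span = upper range - lower range.
Span = 105.9 - (-46.8)
Span = 152.7

152.7


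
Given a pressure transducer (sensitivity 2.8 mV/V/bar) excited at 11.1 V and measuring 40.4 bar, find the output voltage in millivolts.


Output = sensitivity * Vex * P.
Vout = 2.8 * 11.1 * 40.4
Vout = 31.08 * 40.4
Vout = 1255.63 mV

1255.63 mV


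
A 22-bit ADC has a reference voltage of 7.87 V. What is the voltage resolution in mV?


The resolution (LSB) of an ADC is Vref / 2^n.
LSB = 7.87 / 2^22
LSB = 7.87 / 4194304
LSB = 1.88e-06 V = 0.00187635 mV

0.00187635 mV


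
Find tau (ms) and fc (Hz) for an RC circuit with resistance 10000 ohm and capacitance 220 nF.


Time constant: tau = R * C.
tau = 10000 * 2.20e-07 = 0.0022 s
tau = 2.2 ms
Cutoff frequency: fc = 1 / (2*pi*R*C).
fc = 1 / (2*pi*0.0022) = 72.34 Hz

tau = 2.2 ms, fc = 72.34 Hz


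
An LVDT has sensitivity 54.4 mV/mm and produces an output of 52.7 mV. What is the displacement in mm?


Displacement = Vout / sensitivity.
d = 52.7 / 54.4
d = 0.969 mm

0.969 mm


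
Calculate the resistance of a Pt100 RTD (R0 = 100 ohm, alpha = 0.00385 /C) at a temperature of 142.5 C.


The RTD equation: Rt = R0 * (1 + alpha * T).
Rt = 100 * (1 + 0.00385 * 142.5)
Rt = 100 * (1 + 0.548625)
Rt = 100 * 1.548625
Rt = 154.862 ohm

154.862 ohm


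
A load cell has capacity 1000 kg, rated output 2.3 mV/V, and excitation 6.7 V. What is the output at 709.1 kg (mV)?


Vout = rated_output * Vex * (load / capacity).
Vout = 2.3 * 6.7 * (709.1 / 1000)
Vout = 2.3 * 6.7 * 0.7091
Vout = 10.927 mV

10.927 mV


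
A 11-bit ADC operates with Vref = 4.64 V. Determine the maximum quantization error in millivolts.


The maximum quantization error is +/- LSB/2.
LSB = Vref / 2^n = 4.64 / 2048 = 0.00226562 V
Max error = LSB / 2 = 0.00226562 / 2 = 0.00113281 V
Max error = 1.1328 mV

1.1328 mV


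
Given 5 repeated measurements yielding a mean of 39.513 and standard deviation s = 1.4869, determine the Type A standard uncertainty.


The standard uncertainty for Type A evaluation is u = s / sqrt(n).
u = 1.4869 / sqrt(5)
u = 1.4869 / 2.2361
u = 0.665

0.665


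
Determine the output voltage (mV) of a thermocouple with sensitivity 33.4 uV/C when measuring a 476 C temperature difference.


The thermocouple output V = sensitivity * dT.
V = 33.4 uV/C * 476 C
V = 15898.4 uV
V = 15.898 mV

15.898 mV


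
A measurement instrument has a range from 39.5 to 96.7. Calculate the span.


Span = upper range - lower range.
Span = 96.7 - (39.5)
Span = 57.2

57.2


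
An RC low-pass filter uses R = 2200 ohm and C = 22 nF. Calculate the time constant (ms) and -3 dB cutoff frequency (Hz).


Time constant: tau = R * C.
tau = 2200 * 2.20e-08 = 4.84e-05 s
tau = 0.0484 ms
Cutoff frequency: fc = 1 / (2*pi*R*C).
fc = 1 / (2*pi*4.84e-05) = 3288.33 Hz

tau = 0.0484 ms, fc = 3288.33 Hz


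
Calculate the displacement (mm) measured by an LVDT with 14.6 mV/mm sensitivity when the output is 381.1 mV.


Displacement = Vout / sensitivity.
d = 381.1 / 14.6
d = 26.103 mm

26.103 mm


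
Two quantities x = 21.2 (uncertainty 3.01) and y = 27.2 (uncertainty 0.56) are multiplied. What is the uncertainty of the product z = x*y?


For a product z = x*y, the relative uncertainty is:
uz/z = sqrt((ux/x)^2 + (uy/y)^2)
Relative uncertainties: ux/x = 3.01/21.2 = 0.141981
uy/y = 0.56/27.2 = 0.020588
z = 21.2 * 27.2 = 576.6
uz = 576.6 * sqrt(0.141981^2 + 0.020588^2) = 82.728

82.728
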